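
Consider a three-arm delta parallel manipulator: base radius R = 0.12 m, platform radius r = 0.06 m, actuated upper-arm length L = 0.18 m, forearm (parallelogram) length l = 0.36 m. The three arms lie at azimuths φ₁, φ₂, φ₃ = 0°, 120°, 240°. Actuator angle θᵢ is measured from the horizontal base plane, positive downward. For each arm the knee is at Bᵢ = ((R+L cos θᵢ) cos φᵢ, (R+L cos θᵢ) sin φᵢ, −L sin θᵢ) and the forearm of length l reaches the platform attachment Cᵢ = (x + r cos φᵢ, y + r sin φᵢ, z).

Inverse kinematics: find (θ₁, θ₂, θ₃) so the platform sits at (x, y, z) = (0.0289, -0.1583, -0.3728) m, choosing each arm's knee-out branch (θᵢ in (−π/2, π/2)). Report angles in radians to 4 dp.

θ₁ = 0.6109, θ₂ = 1.1345, θ₃ = 0.2621

rotate P by −φ1: (0.0289, -0.1583, -0.3728)
  A=0.0311, B=-0.3728, C=(l²−L²−A²−y'²−z²)/(2L)=-0.1883
  γ=atan2(-0.3728,0.0311)=-1.4876;  ψ=arccos(-0.5035)=2.0984;  θ1=γ+ψ≈0.6109
φ2=120.0° → target in arm frame (-0.1515, 0.0541)
  e−x'=0.2115;  (l²−L²−(e−x')²−y'²−z²)/2L = -0.2485
  γ=atan2(-0.3728,0.2115)=-1.0547;  ψ=arccos(-0.5797)=2.1892;  θ2=γ+ψ≈1.1345
rotate P by −φ3: (0.1226, 0.1042, -0.3728)
  e−x'=-0.0626;  (l²−L²−(e−x')²−y'²−z²)/2L = -0.1571
  γ=atan2(-0.3728,-0.0626)=-1.7373;  ψ=arccos(-0.4156)=1.9994;  θ3=γ+ψ≈0.2621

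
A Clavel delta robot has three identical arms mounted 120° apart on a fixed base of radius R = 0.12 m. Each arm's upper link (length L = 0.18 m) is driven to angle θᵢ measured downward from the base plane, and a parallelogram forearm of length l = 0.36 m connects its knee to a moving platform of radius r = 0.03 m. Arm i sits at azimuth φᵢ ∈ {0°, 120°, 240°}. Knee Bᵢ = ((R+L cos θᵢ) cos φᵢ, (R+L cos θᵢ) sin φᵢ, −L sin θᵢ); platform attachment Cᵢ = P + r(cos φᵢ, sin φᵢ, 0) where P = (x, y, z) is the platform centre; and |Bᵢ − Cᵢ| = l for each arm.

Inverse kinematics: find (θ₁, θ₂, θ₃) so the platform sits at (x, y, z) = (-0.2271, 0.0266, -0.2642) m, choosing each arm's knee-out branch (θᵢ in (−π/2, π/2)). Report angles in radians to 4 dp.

φ1=0.0° → target in arm frame (-0.2271, 0.0266)
  A cos θ + B sin θ = C:  0.3171·cos θ + -0.2642·sin θ = -0.2052
  θ1 = atan2(B,A) + arccos(C/0.4127) = 1.3964
arm 2 (φ=120.0°): x'=0.1366, y'=0.1834
  A=-0.0466, B=-0.2642, C=(l²−L²−A²−y'²−z²)/(2L)=-0.0233
  √(A²+B²)=0.2683;  θ2 = -1.7453+1.6579 ≈ -0.0875
arm 3 (φ=240.0°): x'=0.0905, y'=-0.2100
  A=-0.0005, B=-0.2642, C=(l²−L²−A²−y'²−z²)/(2L)=-0.0464
  γ=atan2(-0.2642,-0.0005)=-1.5727;  ψ=arccos(-0.1755)=1.7472;  θ3=γ+ψ≈0.1745

θ₁ = 1.3964, θ₂ = -0.0875, θ₃ = 0.1745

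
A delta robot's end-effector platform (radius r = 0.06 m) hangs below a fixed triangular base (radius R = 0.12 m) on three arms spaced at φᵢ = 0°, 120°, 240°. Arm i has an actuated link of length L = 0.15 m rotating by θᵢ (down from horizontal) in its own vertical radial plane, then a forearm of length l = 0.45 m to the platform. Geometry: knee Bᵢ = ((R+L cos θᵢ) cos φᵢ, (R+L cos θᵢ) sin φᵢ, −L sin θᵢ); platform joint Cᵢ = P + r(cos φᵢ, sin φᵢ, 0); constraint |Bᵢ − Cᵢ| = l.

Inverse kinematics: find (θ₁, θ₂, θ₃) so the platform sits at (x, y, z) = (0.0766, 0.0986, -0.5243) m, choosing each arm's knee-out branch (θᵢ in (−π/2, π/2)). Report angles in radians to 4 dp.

φ1=0.0° → target in arm frame (0.0766, 0.0986)
  e−x'=-0.0166;  (l²−L²−(e−x')²−y'²−z²)/2L = -0.3496
  √(A²+B²)=0.5246;  θ1 = -1.6024+2.3003 ≈ 0.6979
arm 2 (φ=120.0°): x'=0.0471, y'=-0.1156
  e−x'=0.0129;  (l²−L²−(e−x')²−y'²−z²)/2L = -0.3614
  √(A²+B²)=0.5245;  θ2 = -1.5462+2.3311 ≈ 0.7849
rotate P by −φ3: (-0.1237, 0.0170, -0.5243)
  A cos θ + B sin θ = C:  0.1837·cos θ + -0.5243·sin θ = -0.4297
  √(A²+B²)=0.5555;  θ3 = -1.2338+2.4552 ≈ 1.2214

θ₁ = 0.6979, θ₂ = 0.7849, θ₃ = 1.2214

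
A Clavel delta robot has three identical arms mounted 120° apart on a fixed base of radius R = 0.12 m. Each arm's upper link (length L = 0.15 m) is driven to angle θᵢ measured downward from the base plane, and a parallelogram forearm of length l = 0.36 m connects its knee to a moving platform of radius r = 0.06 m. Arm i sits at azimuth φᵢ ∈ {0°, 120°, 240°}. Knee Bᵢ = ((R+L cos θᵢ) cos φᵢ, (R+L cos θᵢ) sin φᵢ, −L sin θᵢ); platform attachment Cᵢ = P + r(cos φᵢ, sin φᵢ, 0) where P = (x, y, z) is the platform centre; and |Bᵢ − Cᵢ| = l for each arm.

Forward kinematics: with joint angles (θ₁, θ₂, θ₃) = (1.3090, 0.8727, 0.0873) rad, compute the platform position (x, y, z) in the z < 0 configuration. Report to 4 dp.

(-0.1664, -0.1121, -0.3609)

S1 = (0.0988·cos0.0°, 0.0988·sin0.0°, -0.1449) = (0.0988, 0.0000, -0.1449)
φ2=120.0°: virtual centre (-0.0782, 0.1355, -0.1149), radius l
S3 = (0.2094·cos240.0°, 0.2094·sin240.0°, -0.0131) = (-0.1047, -0.1814, -0.0131)
|S₂|²−|S₁|² = 0.0069;  |S₃|²−|S₁|² = 0.0133
plane₁₂: -0.3541x+0.2709y+0.0600z = 0.0069
Cramer: x(z) = -0.0256+0.3903z;  y(z) = -0.0079+0.2888z
sphere 1 gives Az²+Bz+C=0 with A=1.2357, B=0.1881, C=-0.0931;  B²−4AC=0.4954;  roots -0.3609, 0.2087;  negative root z = -0.3609
x = -0.1664, y = -0.1121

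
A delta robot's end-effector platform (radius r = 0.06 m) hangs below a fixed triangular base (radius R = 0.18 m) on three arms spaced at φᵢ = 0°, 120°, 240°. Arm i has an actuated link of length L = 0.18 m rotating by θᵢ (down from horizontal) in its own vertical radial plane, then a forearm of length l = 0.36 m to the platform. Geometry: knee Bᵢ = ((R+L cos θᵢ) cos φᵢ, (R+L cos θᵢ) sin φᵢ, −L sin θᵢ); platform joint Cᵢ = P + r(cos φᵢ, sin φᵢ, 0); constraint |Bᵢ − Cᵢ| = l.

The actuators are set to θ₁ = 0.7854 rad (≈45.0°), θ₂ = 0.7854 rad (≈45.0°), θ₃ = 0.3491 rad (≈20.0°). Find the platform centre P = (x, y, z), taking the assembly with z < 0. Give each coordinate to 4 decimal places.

(-0.0335, -0.0581, -0.3449)

arm 1 at φ=0.0°: ρ1 = 0.2473;  O1 = (0.2473, 0.0000, -0.1273)
O2 = (0.2473·cos120.0°, 0.2473·sin120.0°, -0.1273) = (-0.1236, 0.2141, -0.1273)
φ3=240.0°: virtual centre (-0.1446, -0.2504, -0.0616), radius l
subtract pairs → two planes through P
[-0.7418 0.4283 0.0000]·P = 0.0000;  [-0.7837 -0.5008 0.1314]·P = 0.0100
Cramer: x(z) = -0.0061+0.0796z;  y(z) = -0.0105+0.1379z
quadratic in z: (1.0253)z²+(0.2113)z+(-0.0491)=0, √Δ=0.4960 → z ∈ {-0.3449, 0.1388}; z = -0.3449 (taking z<0)
x = -0.0335, y = -0.0581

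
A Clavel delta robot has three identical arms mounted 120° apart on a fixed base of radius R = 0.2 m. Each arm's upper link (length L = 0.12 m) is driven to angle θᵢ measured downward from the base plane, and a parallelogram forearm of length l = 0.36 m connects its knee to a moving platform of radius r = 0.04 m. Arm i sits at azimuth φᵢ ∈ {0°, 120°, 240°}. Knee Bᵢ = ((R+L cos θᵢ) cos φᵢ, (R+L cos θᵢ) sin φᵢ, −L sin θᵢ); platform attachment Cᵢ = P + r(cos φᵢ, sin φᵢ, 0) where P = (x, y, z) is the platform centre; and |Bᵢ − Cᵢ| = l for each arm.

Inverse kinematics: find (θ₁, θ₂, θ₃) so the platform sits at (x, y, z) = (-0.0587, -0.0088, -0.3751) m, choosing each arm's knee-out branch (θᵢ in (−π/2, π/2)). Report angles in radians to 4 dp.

θ₁ = 1.3095, θ₂ = 0.8731, θ₃ = 0.7856

φ1=0.0° → target in arm frame (-0.0587, -0.0088)
  A=0.2187, B=-0.3751, C=(l²−L²−A²−y'²−z²)/(2L)=-0.3059
  θ1 = atan2(B,A) + arccos(C/0.4342) = 1.3095
rotate P by −φ2: (0.0217, 0.0552, -0.3751)
  A cos θ + B sin θ = C:  0.1383·cos θ + -0.3751·sin θ = -0.1986
  θ2 = atan2(B,A) + arccos(C/0.3998) = 0.8731
φ3=240.0° → target in arm frame (0.0370, -0.0464)
  e−x'=0.1230;  (l²−L²−(e−x')²−y'²−z²)/2L = -0.1783
  θ3 = atan2(B,A) + arccos(C/0.3948) = 0.7856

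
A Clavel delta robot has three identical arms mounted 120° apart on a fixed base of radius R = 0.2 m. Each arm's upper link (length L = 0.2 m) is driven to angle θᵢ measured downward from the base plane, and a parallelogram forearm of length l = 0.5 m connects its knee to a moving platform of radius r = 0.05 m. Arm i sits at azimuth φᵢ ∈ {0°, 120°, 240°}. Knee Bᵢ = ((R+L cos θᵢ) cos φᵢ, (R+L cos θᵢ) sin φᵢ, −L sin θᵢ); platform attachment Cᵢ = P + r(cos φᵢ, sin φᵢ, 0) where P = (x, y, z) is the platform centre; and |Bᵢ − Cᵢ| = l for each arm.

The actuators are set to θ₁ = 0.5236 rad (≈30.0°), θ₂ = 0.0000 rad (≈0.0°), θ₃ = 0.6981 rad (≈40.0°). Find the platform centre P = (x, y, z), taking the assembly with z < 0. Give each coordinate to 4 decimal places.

(-0.0286, 0.1107, -0.4376)

arm 1 at φ=0.0°: (R−r)+L cos θ1 = 0.3232;  O1 = (0.3232, 0.0000, -0.1000)
φ2=120.0°: virtual centre (-0.1750, 0.3031, 0.0000), radius l
O3 = (0.3032·cos240.0°, 0.3032·sin240.0°, -0.1286) = (-0.1516, -0.2626, -0.1286)
eliminate P² terms by subtracting sphere 1 from 2 and 3
[-0.9964 0.6062 0.2000]·P = 0.0080;  [-0.9496 -0.5252 -0.0571]·P = -0.0060
Cramer: x(z) = -0.0005+0.0641z;  y(z) = 0.0124-0.2246z
sphere 1 gives Az²+Bz+C=0 with A=1.0545, B=0.1529, C=-0.1350;  B²−4AC=0.5930;  roots -0.4376, 0.2926;  negative root z = -0.4376
x = -0.0286, y = 0.1107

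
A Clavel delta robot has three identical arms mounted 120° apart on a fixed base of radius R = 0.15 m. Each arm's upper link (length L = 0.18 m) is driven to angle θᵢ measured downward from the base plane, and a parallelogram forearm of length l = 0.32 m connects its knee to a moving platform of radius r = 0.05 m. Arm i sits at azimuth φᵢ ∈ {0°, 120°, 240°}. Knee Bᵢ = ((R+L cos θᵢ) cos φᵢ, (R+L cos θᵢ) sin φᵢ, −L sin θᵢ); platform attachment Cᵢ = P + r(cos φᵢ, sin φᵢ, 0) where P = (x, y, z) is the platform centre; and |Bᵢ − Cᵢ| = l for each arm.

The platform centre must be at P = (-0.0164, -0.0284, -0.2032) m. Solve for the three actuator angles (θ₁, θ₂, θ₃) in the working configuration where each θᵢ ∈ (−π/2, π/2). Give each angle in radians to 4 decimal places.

θ₁ = 0.3491, θ₂ = 0.3491, θ₃ = 0.0000

arm 1 (φ=0.0°): x'=-0.0164, y'=-0.0284
  A=0.1164, B=-0.2032, C=(l²−L²−A²−y'²−z²)/(2L)=0.0399
  θ1 = atan2(B,A) + arccos(C/0.2342) = 0.3491
arm 2 (φ=120.0°): x'=-0.0164, y'=0.0284
  A cos θ + B sin θ = C:  0.1164·cos θ + -0.2032·sin θ = 0.0399
  √(A²+B²)=0.2342;  θ2 = -1.0506+1.3997 ≈ 0.3491
φ3=240.0° → target in arm frame (0.0328, 0.0000)
  e−x'=0.0672;  (l²−L²−(e−x')²−y'²−z²)/2L = 0.0672
  √(A²+B²)=0.2140;  θ3 = -1.2514+1.2514 ≈ 0.0000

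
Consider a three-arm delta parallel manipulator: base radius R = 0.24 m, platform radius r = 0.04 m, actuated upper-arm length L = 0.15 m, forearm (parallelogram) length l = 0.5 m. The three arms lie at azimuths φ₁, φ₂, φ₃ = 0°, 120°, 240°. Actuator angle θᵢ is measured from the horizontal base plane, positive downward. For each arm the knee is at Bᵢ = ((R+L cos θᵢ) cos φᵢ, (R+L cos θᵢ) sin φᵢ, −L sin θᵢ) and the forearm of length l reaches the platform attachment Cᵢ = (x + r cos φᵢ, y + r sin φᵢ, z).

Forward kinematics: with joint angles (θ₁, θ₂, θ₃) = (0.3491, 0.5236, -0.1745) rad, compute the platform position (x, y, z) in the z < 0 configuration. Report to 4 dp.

arm 1 at φ=0.0°: (R−r)+L cos θ1 = 0.3410;  centre 1 = (0.3410, 0.0000, -0.0513)
φ2=120.0°: virtual centre (-0.1650, 0.2857, -0.0750), radius l
arm 3 at φ=240.0°: (R−r)+L cos θ3 = 0.3477;  centre 3 = (-0.1739, -0.3011, 0.0260)
eliminate P² terms by subtracting sphere 1 from 2 and 3
linear system: -1.0118x+0.5714y = -0.0044−-0.0474z; -1.0296x+-0.6023y = 0.0027−0.1547z
Cramer: x(z) = 0.0009+0.0500z;  y(z) = -0.0061+0.1714z
quadratic in z: (1.0319)z²+(0.0665)z+(-0.1317)=0, √Δ=0.7403 → z ∈ {-0.3910, 0.3265}; z = -0.3910 (taking z<0)
x = -0.0186, y = -0.0731

(-0.0186, -0.0731, -0.3910)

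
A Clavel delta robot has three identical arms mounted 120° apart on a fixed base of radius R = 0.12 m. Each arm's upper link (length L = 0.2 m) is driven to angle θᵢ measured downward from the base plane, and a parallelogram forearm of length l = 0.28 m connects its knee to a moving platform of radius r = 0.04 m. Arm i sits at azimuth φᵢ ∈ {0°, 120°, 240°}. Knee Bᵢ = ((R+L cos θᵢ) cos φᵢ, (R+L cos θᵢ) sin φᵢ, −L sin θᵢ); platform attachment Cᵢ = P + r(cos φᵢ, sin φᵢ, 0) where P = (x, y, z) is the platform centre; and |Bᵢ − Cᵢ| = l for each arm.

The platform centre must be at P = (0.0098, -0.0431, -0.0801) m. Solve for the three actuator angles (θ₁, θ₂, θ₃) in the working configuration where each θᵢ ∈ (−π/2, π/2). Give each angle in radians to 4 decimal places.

θ₁ = 0.0868, θ₂ = 0.6978, θ₃ = -0.3481

rotate P by −φ1: (0.0098, -0.0431, -0.0801)
  A cos θ + B sin θ = C:  0.0702·cos θ + -0.0801·sin θ = 0.0630
  θ1 = atan2(B,A) + arccos(C/0.1065) = 0.0868
φ2=120.0° → target in arm frame (-0.0422, 0.0131)
  e−x'=0.1222;  (l²−L²−(e−x')²−y'²−z²)/2L = 0.0422
  θ2 = atan2(B,A) + arccos(C/0.1461) = 0.6978
arm 3 (φ=240.0°): x'=0.0324, y'=0.0300
  A=0.0476, B=-0.0801, C=(l²−L²−A²−y'²−z²)/(2L)=0.0720
  √(A²+B²)=0.0932;  θ3 = -1.0348+0.6867 ≈ -0.3481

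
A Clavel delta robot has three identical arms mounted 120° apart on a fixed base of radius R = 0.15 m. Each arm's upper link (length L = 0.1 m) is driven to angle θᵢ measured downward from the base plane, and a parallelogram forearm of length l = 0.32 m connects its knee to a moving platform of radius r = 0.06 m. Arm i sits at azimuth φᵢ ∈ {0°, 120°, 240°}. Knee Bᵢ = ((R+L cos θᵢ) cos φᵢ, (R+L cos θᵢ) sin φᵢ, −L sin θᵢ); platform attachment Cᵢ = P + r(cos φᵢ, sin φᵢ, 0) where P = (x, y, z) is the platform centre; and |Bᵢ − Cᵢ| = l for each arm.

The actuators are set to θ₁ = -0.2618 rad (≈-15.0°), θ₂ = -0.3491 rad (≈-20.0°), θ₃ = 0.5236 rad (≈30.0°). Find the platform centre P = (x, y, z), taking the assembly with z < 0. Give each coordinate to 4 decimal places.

(0.0329, 0.0689, -0.2462)

O1 = (0.1866·cos0.0°, 0.1866·sin0.0°, 0.0259) = (0.1866, 0.0000, 0.0259)
O2 = (0.1840·cos120.0°, 0.1840·sin120.0°, 0.0342) = (-0.0920, 0.1593, 0.0342)
arm 3 at φ=240.0°: e+L cos θ3 = 0.1766;  O3 = (-0.0883, -0.1529, -0.0500)
eliminate P² terms by subtracting sphere 1 from 2 and 3
plane₁₂: -0.5572x+0.3186y+0.0166z = -0.0005
det = 0.3456;  x = 0.0021+-0.1252z,  y = 0.0021+-0.2711z
quadratic in z: (1.0892)z²+(-0.0067)z+(-0.0677)=0, √Δ=0.5431 → z ∈ {-0.2462, 0.2524}; z = -0.2462 (taking z<0)
x = 0.0329, y = 0.0689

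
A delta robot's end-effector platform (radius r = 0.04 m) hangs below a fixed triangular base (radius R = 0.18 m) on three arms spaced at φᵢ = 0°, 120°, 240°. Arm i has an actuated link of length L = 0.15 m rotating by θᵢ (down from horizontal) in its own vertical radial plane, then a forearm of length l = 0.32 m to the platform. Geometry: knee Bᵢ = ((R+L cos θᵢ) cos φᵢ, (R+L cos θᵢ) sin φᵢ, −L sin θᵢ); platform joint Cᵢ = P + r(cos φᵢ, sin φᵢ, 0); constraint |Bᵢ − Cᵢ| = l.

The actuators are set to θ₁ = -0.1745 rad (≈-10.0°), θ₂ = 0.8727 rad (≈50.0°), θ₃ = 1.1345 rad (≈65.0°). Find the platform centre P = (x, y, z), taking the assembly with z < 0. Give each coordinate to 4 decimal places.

φ1=0.0°: virtual centre (0.2877, 0.0000, 0.0260), radius l
arm 2 at φ=120.0°: e+L cos θ2 = 0.2364;  S2 = (-0.1182, 0.2047, -0.1149)
S3 = (0.2034·cos240.0°, 0.2034·sin240.0°, -0.1359) = (-0.1017, -0.1761, -0.1359)
eliminate P² terms by subtracting sphere 1 from 2 and 3
linear system: -0.8119x+0.4095y = -0.0144−-0.2819z; -0.7788x+-0.3523y = -0.0236−-0.3240z
det = 0.6049;  x = 0.0244+-0.3835z,  y = 0.0132+-0.0719z
quadratic in z: (1.1522)z²+(0.1480)z+(-0.0322)=0, √Δ=0.4126 → z ∈ {-0.2433, 0.1148}; z = -0.2433 (taking z<0)
x = 0.1176, y = 0.0307

(0.1176, 0.0307, -0.2433)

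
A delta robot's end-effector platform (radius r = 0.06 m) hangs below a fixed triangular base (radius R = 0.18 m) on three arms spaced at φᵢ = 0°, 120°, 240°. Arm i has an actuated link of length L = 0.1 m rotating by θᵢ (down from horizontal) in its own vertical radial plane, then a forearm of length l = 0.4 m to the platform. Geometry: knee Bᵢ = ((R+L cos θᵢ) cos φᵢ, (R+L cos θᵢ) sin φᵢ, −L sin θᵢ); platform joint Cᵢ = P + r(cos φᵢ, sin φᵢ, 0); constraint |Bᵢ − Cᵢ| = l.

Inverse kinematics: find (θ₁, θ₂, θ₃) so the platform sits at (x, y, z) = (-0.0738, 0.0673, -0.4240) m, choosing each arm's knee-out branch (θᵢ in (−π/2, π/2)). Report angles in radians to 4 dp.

θ₁ = 1.3087, θ₂ = 0.4359, θ₃ = 1.0469

rotate P by −φ1: (-0.0738, 0.0673, -0.4240)
  A cos θ + B sin θ = C:  0.1938·cos θ + -0.4240·sin θ = -0.3593
  γ=atan2(-0.4240,0.1938)=-1.1421;  ψ=arccos(-0.7708)=2.4508;  θ1=γ+ψ≈1.3087
φ2=120.0° → target in arm frame (0.0952, 0.0303)
  A=0.0248, B=-0.4240, C=(l²−L²−A²−y'²−z²)/(2L)=-0.1565
  √(A²+B²)=0.4247;  θ2 = -1.5123+1.9483 ≈ 0.4359
arm 3 (φ=240.0°): x'=-0.0214, y'=-0.0976
  A cos θ + B sin θ = C:  0.1414·cos θ + -0.4240·sin θ = -0.2964
  √(A²+B²)=0.4470;  θ3 = -1.2489+2.2959 ≈ 1.0469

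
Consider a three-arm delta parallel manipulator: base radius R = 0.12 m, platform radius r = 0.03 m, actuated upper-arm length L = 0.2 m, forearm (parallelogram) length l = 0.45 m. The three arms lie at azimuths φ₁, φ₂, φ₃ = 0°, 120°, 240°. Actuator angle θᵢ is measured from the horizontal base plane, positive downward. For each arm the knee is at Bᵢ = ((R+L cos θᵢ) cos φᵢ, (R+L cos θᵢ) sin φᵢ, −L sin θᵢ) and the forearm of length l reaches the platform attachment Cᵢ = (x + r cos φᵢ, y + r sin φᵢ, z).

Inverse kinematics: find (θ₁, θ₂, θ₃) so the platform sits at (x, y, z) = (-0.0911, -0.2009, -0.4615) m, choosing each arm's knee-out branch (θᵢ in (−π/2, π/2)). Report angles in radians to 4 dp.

φ1=0.0° → target in arm frame (-0.0911, -0.2009)
  A cos θ + B sin θ = C:  0.1811·cos θ + -0.4615·sin θ = -0.3091
  γ=atan2(-0.4615,0.1811)=-1.1968;  ψ=arccos(-0.6235)=2.2440;  θ1=γ+ψ≈1.0471
rotate P by −φ2: (-0.1284, 0.1793, -0.4615)
  e−x'=0.2184;  (l²−L²−(e−x')²−y'²−z²)/2L = -0.3259
  √(A²+B²)=0.5106;  θ2 = -1.1287+2.2631 ≈ 1.1343
rotate P by −φ3: (0.2195, 0.0216, -0.4615)
  e−x'=-0.1295;  (l²−L²−(e−x')²−y'²−z²)/2L = -0.1693
  γ=atan2(-0.4615,-0.1295)=-1.8444;  ψ=arccos(-0.3532)=1.9318;  θ3=γ+ψ≈0.0874

θ₁ = 1.0471, θ₂ = 1.1343, θ₃ = 0.0874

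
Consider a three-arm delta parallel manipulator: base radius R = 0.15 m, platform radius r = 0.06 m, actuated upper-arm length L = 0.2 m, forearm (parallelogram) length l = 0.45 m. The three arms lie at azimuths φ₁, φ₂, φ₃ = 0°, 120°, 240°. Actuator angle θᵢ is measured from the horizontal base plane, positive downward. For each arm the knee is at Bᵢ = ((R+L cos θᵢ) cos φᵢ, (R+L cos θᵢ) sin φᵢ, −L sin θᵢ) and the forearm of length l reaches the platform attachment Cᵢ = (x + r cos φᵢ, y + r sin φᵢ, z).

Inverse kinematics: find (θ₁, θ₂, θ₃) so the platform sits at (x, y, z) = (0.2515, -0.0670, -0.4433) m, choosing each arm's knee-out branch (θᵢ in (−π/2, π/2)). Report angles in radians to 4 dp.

φ1=0.0° → target in arm frame (0.2515, -0.0670)
  A cos θ + B sin θ = C:  -0.1615·cos θ + -0.4433·sin θ = -0.1615
  γ=atan2(-0.4433,-0.1615)=-1.9202;  ψ=arccos(-0.3422)=1.9201;  θ1=γ+ψ≈-0.0001
arm 2 (φ=120.0°): x'=-0.1838, y'=-0.1843
  A cos θ + B sin θ = C:  0.2738·cos θ + -0.4433·sin θ = -0.3573
  √(A²+B²)=0.5210;  θ2 = -1.0175+2.3266 ≈ 1.3090
rotate P by −φ3: (-0.0677, 0.2513, -0.4433)
  A cos θ + B sin θ = C:  0.1577·cos θ + -0.4433·sin θ = -0.3051
  θ3 = atan2(B,A) + arccos(C/0.4705) = 1.0474

θ₁ = -0.0001, θ₂ = 1.3090, θ₃ = 1.0474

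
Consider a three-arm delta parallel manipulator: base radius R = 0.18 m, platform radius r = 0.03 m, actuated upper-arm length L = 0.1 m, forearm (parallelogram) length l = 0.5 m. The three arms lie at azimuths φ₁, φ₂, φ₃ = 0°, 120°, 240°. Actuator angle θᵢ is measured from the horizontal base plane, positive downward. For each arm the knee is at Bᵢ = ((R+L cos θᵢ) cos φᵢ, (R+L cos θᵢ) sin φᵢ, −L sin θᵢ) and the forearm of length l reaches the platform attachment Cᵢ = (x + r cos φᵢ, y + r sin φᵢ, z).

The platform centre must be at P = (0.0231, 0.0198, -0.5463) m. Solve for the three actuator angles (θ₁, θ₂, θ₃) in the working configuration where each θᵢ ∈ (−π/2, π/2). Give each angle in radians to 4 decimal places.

θ₁ = 0.9599, θ₂ = 1.0473, θ₃ = 1.2222

arm 1 (φ=0.0°): x'=0.0231, y'=0.0198
  A=0.1269, B=-0.5463, C=(l²−L²−A²−y'²−z²)/(2L)=-0.3747
  √(A²+B²)=0.5608;  θ1 = -1.3426+2.3024 ≈ 0.9599
rotate P by −φ2: (0.0056, -0.0299, -0.5463)
  A cos θ + B sin θ = C:  0.1444·cos θ + -0.5463·sin θ = -0.4010
  θ2 = atan2(B,A) + arccos(C/0.5651) = 1.0473
φ3=240.0° → target in arm frame (-0.0287, 0.0101)
  A=0.1787, B=-0.5463, C=(l²−L²−A²−y'²−z²)/(2L)=-0.4524
  √(A²+B²)=0.5748;  θ3 = -1.2547+2.4768 ≈ 1.2222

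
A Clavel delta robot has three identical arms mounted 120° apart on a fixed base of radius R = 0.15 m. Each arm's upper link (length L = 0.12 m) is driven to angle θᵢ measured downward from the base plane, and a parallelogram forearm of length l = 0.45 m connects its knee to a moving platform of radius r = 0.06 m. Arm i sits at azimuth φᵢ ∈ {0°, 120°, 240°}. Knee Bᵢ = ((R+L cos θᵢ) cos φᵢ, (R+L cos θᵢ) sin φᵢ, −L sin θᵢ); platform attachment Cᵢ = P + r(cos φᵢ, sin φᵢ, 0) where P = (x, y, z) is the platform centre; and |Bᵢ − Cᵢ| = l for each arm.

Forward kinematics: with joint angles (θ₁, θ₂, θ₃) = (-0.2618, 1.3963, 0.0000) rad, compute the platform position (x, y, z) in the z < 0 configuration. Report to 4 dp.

(0.1605, -0.2147, -0.3618)

φ1=0.0°: virtual centre (0.2059, 0.0000, 0.0311), radius l
φ2=120.0°: virtual centre (-0.0554, 0.0960, -0.1182), radius l
arm 3 at φ=240.0°: (R−r)+L cos θ3 = 0.2100;  O3 = (-0.1050, -0.1819, 0.0000)
|O₂|²−|O₁|² = -0.0171;  |O₃|²−|O₁|² = 0.0007
linear system: -0.5227x+0.1920y = -0.0171−-0.2985z; -0.6218x+-0.3637y = 0.0007−-0.0621z
det = 0.3095;  x = 0.0197+-0.3893z,  y = -0.0356+0.4948z
into |P−O₁|² = l²: 1.3964z² + 0.0477z + -0.1656 = 0;  Δ = 0.9271;  z = -0.3618 or 0.3277 → z<0 root = -0.3618
x = 0.1605, y = -0.2147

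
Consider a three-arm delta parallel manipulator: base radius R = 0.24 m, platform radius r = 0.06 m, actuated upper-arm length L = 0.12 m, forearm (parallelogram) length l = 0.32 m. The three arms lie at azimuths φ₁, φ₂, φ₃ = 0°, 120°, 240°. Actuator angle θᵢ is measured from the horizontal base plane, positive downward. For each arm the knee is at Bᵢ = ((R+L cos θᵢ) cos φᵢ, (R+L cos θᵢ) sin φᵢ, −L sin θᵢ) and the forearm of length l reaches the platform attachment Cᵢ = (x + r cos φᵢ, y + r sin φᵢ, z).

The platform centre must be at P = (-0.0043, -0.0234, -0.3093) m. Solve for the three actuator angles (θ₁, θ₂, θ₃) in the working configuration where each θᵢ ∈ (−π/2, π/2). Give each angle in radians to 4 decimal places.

φ1=0.0° → target in arm frame (-0.0043, -0.0234)
  A cos θ + B sin θ = C:  0.1843·cos θ + -0.3093·sin θ = -0.1758
  γ=atan2(-0.3093,0.1843)=-1.0334;  ψ=arccos(-0.4881)=2.0808;  θ1=γ+ψ≈1.0473
arm 2 (φ=120.0°): x'=-0.0181, y'=0.0154
  e−x'=0.1981;  (l²−L²−(e−x')²−y'²−z²)/2L = -0.1965
  γ=atan2(-0.3093,0.1981)=-1.0011;  ψ=arccos(-0.5349)=2.1352;  θ2=γ+ψ≈1.1341
arm 3 (φ=240.0°): x'=0.0224, y'=0.0080
  e−x'=0.1576;  (l²−L²−(e−x')²−y'²−z²)/2L = -0.1357
  θ3 = atan2(B,A) + arccos(C/0.3471) = 0.8728

θ₁ = 1.0473, θ₂ = 1.1341, θ₃ = 0.8728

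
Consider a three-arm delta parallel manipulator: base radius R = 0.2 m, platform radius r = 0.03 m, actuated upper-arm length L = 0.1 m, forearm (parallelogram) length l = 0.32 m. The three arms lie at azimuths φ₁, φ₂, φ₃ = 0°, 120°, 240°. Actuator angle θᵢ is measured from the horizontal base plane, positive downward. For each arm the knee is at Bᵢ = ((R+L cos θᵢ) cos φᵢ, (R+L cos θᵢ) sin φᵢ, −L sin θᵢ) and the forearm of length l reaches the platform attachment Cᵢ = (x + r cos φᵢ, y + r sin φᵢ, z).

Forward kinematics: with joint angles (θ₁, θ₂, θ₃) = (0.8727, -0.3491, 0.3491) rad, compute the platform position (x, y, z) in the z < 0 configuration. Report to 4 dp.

(-0.0568, 0.0308, -0.2059)

O1 = (0.2343·cos0.0°, 0.2343·sin0.0°, -0.0766) = (0.2343, 0.0000, -0.0766)
φ2=120.0°: virtual centre (-0.1320, 0.2286, 0.0342), radius l
φ3=240.0°: virtual centre (-0.1320, -0.2286, -0.0342), radius l
|O₂|²−|O₁|² = 0.0101;  |O₃|²−|O₁|² = 0.0101
[-0.7325 0.4572 0.2216]·P = 0.0101;  [-0.7325 -0.4572 0.0848]·P = 0.0101
Cramer: x(z) = -0.0138+0.2092z;  y(z) = 0.0000-0.1496z
into |P−O₁|² = l²: 1.0661z² + 0.0494z + -0.0350 = 0;  Δ = 0.1517;  z = -0.2059 or 0.1595 → z<0 root = -0.2059
x = -0.0568, y = 0.0308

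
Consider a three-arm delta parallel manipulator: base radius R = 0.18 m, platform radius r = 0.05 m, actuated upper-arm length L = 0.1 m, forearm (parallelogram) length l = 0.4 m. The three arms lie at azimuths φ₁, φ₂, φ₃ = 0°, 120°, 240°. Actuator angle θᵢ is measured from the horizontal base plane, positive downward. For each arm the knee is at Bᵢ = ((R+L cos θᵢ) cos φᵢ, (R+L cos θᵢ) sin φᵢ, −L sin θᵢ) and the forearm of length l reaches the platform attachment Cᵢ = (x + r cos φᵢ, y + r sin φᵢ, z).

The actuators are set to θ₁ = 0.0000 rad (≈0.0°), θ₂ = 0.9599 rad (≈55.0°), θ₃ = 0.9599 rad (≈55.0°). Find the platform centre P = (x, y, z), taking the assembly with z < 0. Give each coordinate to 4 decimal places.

φ1=0.0°: virtual centre (0.2300, 0.0000, 0.0000), radius l
φ2=120.0°: virtual centre (-0.0937, 0.1623, -0.0819), radius l
centre 3 = (0.1874·cos240.0°, 0.1874·sin240.0°, -0.0819) = (-0.0937, -0.1623, -0.0819)
subtract pairs → two planes through P
linear system: -0.6474x+0.3245y = -0.0111−-0.1638z; -0.6474x+-0.3245y = -0.0111−-0.1638z
det = 0.4202;  x = 0.0171+-0.2531z,  y = 0.0000+0.0000z
quadratic in z: (1.0640)z²+(0.1077)z+(-0.1147)=0, √Δ=0.7069 → z ∈ {-0.3828, 0.2816}; z = -0.3828 (taking z<0)
x = 0.1140, y = 0.0000

(0.1140, 0.0000, -0.3828)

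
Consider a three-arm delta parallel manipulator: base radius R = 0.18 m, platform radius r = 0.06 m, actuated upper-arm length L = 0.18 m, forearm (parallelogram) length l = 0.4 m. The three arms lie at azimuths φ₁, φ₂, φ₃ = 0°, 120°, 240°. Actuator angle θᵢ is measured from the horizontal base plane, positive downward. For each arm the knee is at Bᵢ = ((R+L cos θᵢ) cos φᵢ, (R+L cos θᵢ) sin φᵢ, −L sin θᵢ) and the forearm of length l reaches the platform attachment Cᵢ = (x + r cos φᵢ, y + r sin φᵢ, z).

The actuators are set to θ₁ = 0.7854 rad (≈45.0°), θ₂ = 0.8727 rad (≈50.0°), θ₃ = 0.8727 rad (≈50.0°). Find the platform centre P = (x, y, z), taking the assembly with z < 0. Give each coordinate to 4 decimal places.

(0.0170, 0.0000, -0.4544)

O1 = (0.2473·cos0.0°, 0.2473·sin0.0°, -0.1273) = (0.2473, 0.0000, -0.1273)
φ2=120.0°: virtual centre (-0.1178, 0.2041, -0.1379), radius l
arm 3 at φ=240.0°: (R−r)+L cos θ3 = 0.2357;  O3 = (-0.1178, -0.2041, -0.1379)
eliminate P² terms by subtracting sphere 1 from 2 and 3
[-0.7303 0.4082 -0.0212]·P = -0.0028;  [-0.7303 -0.4082 -0.0212]·P = -0.0028
det = 0.5962;  x = 0.0038+-0.0291z,  y = 0.0000+0.0000z
quadratic in z: (1.0008)z²+(0.2687)z+(-0.0845)=0, √Δ=0.6408 → z ∈ {-0.4544, 0.1859}; z = -0.4544 (taking z<0)
x = 0.0170, y = 0.0000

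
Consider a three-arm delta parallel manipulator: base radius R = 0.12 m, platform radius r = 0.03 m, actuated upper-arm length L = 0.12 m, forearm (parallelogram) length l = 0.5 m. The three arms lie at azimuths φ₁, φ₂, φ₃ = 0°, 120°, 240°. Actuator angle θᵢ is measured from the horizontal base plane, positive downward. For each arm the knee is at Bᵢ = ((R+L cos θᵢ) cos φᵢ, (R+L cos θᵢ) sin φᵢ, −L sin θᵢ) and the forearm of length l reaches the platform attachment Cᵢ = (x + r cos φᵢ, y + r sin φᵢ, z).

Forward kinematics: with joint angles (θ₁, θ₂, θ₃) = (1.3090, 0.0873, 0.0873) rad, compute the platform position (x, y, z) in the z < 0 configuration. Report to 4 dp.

(-0.2473, 0.0000, -0.4540)

arm 1 at φ=0.0°: (R−r)+L cos θ1 = 0.1211;  O1 = (0.1211, 0.0000, -0.1159)
φ2=120.0°: virtual centre (-0.1048, 0.1815, -0.0105), radius l
arm 3 at φ=240.0°: (R−r)+L cos θ3 = 0.2095;  O3 = (-0.1048, -0.1815, -0.0105)
eliminate P² terms by subtracting sphere 1 from 2 and 3
linear system: -0.4517x+0.3629y = 0.0159−0.2109z; -0.4517x+-0.3629y = 0.0159−0.2109z
det = 0.3278;  x = -0.0353+0.4669z,  y = 0.0000+0.0000z
quadratic in z: (1.2180)z²+(0.0858)z+(-0.2121)=0, √Δ=1.0202 → z ∈ {-0.4540, 0.3836}; z = -0.4540 (taking z<0)
x = -0.2473, y = 0.0000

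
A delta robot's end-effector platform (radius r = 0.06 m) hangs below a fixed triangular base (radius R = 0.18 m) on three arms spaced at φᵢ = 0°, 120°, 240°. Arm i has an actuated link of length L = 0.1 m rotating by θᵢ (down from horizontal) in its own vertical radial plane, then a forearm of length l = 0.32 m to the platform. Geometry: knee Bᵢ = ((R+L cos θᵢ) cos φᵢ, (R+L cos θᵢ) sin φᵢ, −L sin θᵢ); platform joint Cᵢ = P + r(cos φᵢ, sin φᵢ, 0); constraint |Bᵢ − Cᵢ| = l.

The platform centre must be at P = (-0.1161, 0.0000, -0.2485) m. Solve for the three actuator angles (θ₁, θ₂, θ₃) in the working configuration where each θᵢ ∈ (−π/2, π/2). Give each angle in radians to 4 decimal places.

φ1=0.0° → target in arm frame (-0.1161, 0.0000)
  A=0.2361, B=-0.2485, C=(l²−L²−A²−y'²−z²)/(2L)=-0.1255
  √(A²+B²)=0.3428;  θ1 = -0.8110+1.9456 ≈ 1.1346
φ2=120.0° → target in arm frame (0.0580, 0.1005)
  A cos θ + B sin θ = C:  0.0620·cos θ + -0.2485·sin θ = 0.0835
  γ=atan2(-0.2485,0.0620)=-1.3265;  ψ=arccos(0.3260)=1.2387;  θ2=γ+ψ≈-0.0878
φ3=240.0° → target in arm frame (0.0581, -0.1005)
  A=0.0619, B=-0.2485, C=(l²−L²−A²−y'²−z²)/(2L)=0.0835
  γ=atan2(-0.2485,0.0619)=-1.3265;  ψ=arccos(0.3260)=1.2387;  θ3=γ+ψ≈-0.0878

θ₁ = 1.1346, θ₂ = -0.0878, θ₃ = -0.0878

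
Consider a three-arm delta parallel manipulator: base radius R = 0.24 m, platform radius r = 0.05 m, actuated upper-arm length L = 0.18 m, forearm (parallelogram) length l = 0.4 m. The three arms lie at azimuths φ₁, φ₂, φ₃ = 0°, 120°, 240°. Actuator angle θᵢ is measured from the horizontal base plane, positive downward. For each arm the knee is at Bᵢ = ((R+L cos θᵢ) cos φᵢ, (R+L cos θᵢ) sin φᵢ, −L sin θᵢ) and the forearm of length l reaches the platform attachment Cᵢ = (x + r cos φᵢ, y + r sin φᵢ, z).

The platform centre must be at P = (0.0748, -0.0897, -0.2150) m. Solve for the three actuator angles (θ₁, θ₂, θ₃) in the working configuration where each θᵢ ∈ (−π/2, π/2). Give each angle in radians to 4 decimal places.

θ₁ = -0.2613, θ₂ = 1.0471, θ₃ = 0.0873

arm 1 (φ=0.0°): x'=0.0748, y'=-0.0897
  A=0.1152, B=-0.2150, C=(l²−L²−A²−y'²−z²)/(2L)=0.1668
  √(A²+B²)=0.2439;  θ1 = -1.0789+0.8176 ≈ -0.2613
φ2=120.0° → target in arm frame (-0.1151, -0.0199)
  A=0.3051, B=-0.2150, C=(l²−L²−A²−y'²−z²)/(2L)=-0.0336
  γ=atan2(-0.2150,0.3051)=-0.6139;  ψ=arccos(-0.0900)=1.6610;  θ2=γ+ψ≈1.0471
rotate P by −φ3: (0.0403, 0.1096, -0.2150)
  A cos θ + B sin θ = C:  0.1497·cos θ + -0.2150·sin θ = 0.1304
  θ3 = atan2(B,A) + arccos(C/0.2620) = 0.0873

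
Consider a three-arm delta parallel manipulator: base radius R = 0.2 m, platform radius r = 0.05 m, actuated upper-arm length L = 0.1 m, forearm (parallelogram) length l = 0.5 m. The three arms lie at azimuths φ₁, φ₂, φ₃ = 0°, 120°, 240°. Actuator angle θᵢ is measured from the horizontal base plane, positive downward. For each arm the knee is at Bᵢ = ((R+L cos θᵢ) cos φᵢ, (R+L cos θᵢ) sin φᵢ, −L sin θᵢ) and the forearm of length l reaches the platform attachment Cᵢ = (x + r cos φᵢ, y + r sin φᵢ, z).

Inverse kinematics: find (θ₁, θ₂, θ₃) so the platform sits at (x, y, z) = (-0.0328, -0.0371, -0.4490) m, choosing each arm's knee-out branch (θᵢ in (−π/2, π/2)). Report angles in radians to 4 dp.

φ1=0.0° → target in arm frame (-0.0328, -0.0371)
  A cos θ + B sin θ = C:  0.1828·cos θ + -0.4490·sin θ = 0.0180
  γ=atan2(-0.4490,0.1828)=-1.1842;  ψ=arccos(0.0372)=1.5336;  θ1=γ+ψ≈0.3494
φ2=120.0° → target in arm frame (-0.0157, 0.0470)
  A=0.1657, B=-0.4490, C=(l²−L²−A²−y'²−z²)/(2L)=0.0436
  √(A²+B²)=0.4786;  θ2 = -1.2172+1.4795 ≈ 0.2623
rotate P by −φ3: (0.0485, -0.0099, -0.4490)
  A=0.1015, B=-0.4490, C=(l²−L²−A²−y'²−z²)/(2L)=0.1400
  √(A²+B²)=0.4603;  θ3 = -1.3485+1.2617 ≈ -0.0868

θ₁ = 0.3494, θ₂ = 0.2623, θ₃ = -0.0868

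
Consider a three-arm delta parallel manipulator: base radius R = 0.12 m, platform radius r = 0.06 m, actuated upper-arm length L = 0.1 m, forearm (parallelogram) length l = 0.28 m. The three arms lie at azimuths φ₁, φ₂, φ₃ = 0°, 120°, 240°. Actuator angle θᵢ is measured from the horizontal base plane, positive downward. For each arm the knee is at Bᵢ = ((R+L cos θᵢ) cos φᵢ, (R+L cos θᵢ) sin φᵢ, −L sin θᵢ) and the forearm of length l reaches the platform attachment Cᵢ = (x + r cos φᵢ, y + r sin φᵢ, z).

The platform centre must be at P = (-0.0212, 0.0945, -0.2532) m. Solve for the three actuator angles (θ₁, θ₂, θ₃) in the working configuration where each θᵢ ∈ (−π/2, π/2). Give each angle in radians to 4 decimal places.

φ1=0.0° → target in arm frame (-0.0212, 0.0945)
  A cos θ + B sin θ = C:  0.0812·cos θ + -0.2532·sin θ = -0.0562
  θ1 = atan2(B,A) + arccos(C/0.2659) = 0.5232
arm 2 (φ=120.0°): x'=0.0924, y'=-0.0289
  A cos θ + B sin θ = C:  -0.0324·cos θ + -0.2532·sin θ = 0.0120
  γ=atan2(-0.2532,-0.0324)=-1.6982;  ψ=arccos(0.0471)=1.5237;  θ2=γ+ψ≈-0.1745
rotate P by −φ3: (-0.0712, -0.0656, -0.2532)
  A cos θ + B sin θ = C:  0.1312·cos θ + -0.2532·sin θ = -0.0862
  θ3 = atan2(B,A) + arccos(C/0.2852) = 0.7852

θ₁ = 0.5232, θ₂ = -0.1745, θ₃ = 0.7852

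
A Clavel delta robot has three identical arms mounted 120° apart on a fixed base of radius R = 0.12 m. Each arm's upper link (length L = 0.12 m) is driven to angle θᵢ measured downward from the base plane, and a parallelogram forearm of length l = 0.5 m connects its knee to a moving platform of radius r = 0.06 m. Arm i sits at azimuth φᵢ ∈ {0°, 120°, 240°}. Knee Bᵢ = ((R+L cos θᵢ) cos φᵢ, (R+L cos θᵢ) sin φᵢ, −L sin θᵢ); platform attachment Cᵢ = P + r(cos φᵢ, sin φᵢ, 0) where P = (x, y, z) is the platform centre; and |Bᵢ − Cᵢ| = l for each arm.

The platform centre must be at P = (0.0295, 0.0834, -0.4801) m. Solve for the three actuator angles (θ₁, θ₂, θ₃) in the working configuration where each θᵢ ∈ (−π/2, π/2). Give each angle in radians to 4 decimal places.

arm 1 (φ=0.0°): x'=0.0295, y'=0.0834
  A cos θ + B sin θ = C:  0.0305·cos θ + -0.4801·sin θ = -0.0116
  √(A²+B²)=0.4811;  θ1 = -1.5074+1.5949 ≈ 0.0875
arm 2 (φ=120.0°): x'=0.0575, y'=-0.0672
  A cos θ + B sin θ = C:  0.0025·cos θ + -0.4801·sin θ = 0.0024
  θ2 = atan2(B,A) + arccos(C/0.4801) = 0.0003
rotate P by −φ3: (-0.0870, -0.0162, -0.4801)
  e−x'=0.1470;  (l²−L²−(e−x')²−y'²−z²)/2L = -0.0698
  √(A²+B²)=0.5021;  θ3 = -1.2737+1.7103 ≈ 0.4366

θ₁ = 0.0875, θ₂ = 0.0003, θ₃ = 0.4366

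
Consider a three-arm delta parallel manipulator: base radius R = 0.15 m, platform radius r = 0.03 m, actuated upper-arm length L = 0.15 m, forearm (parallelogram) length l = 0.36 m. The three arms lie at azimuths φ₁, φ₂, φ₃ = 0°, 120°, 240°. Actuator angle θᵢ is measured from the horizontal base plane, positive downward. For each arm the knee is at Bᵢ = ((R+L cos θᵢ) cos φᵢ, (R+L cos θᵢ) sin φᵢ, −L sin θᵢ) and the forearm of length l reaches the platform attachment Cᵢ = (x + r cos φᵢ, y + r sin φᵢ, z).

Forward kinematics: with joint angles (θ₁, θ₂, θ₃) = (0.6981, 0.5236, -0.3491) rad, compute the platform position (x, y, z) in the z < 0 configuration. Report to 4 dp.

(-0.0691, -0.0798, -0.2719)

arm 1 at φ=0.0°: (R−r)+L cos θ1 = 0.2349;  centre 1 = (0.2349, 0.0000, -0.0964)
centre 2 = (0.2499·cos120.0°, 0.2499·sin120.0°, -0.0750) = (-0.1250, 0.2164, -0.0750)
arm 3 at φ=240.0°: (R−r)+L cos θ3 = 0.2610;  centre 3 = (-0.1305, -0.2260, 0.0513)
subtract pairs → two planes through P
plane₁₂: -0.7197x+0.4328y+0.0428z = 0.0036
det = 0.6416;  x = -0.0068+0.2295z,  y = -0.0029+0.2826z
sphere 1 gives Az²+Bz+C=0 with A=1.1325, B=0.0803, C=-0.0619;  B²−4AC=0.2868;  roots -0.2719, 0.2010;  negative root z = -0.2719
x = -0.0691, y = -0.0798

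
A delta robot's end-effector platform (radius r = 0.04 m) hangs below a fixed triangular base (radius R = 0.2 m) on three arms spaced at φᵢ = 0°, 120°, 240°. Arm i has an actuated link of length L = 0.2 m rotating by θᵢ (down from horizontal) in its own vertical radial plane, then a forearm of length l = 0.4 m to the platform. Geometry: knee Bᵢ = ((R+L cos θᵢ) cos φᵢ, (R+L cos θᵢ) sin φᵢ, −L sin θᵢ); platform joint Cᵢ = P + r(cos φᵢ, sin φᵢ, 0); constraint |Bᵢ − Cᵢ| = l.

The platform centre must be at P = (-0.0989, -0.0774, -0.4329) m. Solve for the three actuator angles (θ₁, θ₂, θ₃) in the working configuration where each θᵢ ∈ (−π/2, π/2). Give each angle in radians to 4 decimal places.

arm 1 (φ=0.0°): x'=-0.0989, y'=-0.0774
  A cos θ + B sin θ = C:  0.2589·cos θ + -0.4329·sin θ = -0.3511
  γ=atan2(-0.4329,0.2589)=-1.0318;  ψ=arccos(-0.6960)=2.3406;  θ1=γ+ψ≈1.3088
arm 2 (φ=120.0°): x'=-0.0176, y'=0.1243
  e−x'=0.1776;  (l²−L²−(e−x')²−y'²−z²)/2L = -0.2860
  θ2 = atan2(B,A) + arccos(C/0.4679) = 1.0469
φ3=240.0° → target in arm frame (0.1165, -0.0469)
  A cos θ + B sin θ = C:  0.0435·cos θ + -0.4329·sin θ = -0.1788
  γ=atan2(-0.4329,0.0435)=-1.4706;  ψ=arccos(-0.4108)=1.9942;  θ3=γ+ψ≈0.5236

θ₁ = 1.3088, θ₂ = 1.0469, θ₃ = 0.5236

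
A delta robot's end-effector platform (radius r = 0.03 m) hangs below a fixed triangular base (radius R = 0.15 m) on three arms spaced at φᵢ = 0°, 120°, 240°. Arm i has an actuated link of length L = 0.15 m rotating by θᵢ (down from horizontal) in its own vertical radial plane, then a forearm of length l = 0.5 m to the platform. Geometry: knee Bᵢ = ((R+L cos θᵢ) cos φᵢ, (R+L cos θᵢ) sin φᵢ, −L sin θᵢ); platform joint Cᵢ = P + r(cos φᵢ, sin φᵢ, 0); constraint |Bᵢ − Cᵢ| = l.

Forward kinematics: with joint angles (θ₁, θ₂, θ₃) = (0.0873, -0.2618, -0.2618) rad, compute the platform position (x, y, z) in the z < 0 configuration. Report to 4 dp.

(-0.0500, 0.0000, -0.3977)

φ1=0.0°: virtual centre (0.2694, 0.0000, -0.0131), radius l
φ2=120.0°: virtual centre (-0.1324, 0.2294, 0.0388), radius l
φ3=240.0°: virtual centre (-0.1324, -0.2294, 0.0388), radius l
subtract pairs → two planes through P
linear system: -0.8037x+0.4588y = -0.0011−0.1038z; -0.8037x+-0.4588y = -0.0011−0.1038z
det = 0.7375;  x = 0.0014+0.1291z,  y = 0.0000+0.0000z
into |P−O₁|² = l²: 1.0167z² + -0.0431z + -0.1780 = 0;  Δ = 0.7256;  z = -0.3977 or 0.4401 → z<0 root = -0.3977
x = -0.0500, y = 0.0000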